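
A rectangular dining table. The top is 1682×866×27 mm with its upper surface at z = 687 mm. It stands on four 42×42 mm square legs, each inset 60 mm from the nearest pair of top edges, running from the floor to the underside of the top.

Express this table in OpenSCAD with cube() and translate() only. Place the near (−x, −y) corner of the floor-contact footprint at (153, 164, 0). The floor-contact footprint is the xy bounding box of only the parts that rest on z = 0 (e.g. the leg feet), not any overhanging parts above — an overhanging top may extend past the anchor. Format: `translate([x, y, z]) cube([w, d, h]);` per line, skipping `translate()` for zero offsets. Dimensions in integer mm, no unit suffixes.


// leg_h = 687 - 27 = 660
translate([93, 104, 660]) cube([1682, 866, 27]);
translate([153, 164, 0]) cube([42, 42, 660]);
translate([1673, 164, 0]) cube([42, 42, 660]);
translate([153, 868, 0]) cube([42, 42, 660]);
translate([1673, 868, 0]) cube([42, 42, 660]);


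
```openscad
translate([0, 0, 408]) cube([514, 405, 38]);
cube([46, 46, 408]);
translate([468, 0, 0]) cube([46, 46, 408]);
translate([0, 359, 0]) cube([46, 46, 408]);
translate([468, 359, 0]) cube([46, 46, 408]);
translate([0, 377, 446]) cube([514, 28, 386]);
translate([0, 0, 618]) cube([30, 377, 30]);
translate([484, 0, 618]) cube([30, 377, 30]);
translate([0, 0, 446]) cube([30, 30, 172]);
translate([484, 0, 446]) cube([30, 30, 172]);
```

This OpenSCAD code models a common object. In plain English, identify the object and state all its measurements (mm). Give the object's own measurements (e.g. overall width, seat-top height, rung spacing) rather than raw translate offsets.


A chair. The seat is a 514×405×38 mm slab with its top at z = 446 mm, on four 46×46 mm corner legs (flush with the seat edges, standing on z = 0). A flat backrest 28 mm thick, 386 mm tall, spans the full seat width and rises from the seat top along its +y edge, rear face flush with the rear of the seat. Two armrests of 30×30 mm section run along each side from the seat's front edge to the front of the backrest, top faces 202 mm above the seat top and outer faces flush with the seat's x-edges; a 30×30 mm post under the front of each armrest stands on the seat at the front corner.


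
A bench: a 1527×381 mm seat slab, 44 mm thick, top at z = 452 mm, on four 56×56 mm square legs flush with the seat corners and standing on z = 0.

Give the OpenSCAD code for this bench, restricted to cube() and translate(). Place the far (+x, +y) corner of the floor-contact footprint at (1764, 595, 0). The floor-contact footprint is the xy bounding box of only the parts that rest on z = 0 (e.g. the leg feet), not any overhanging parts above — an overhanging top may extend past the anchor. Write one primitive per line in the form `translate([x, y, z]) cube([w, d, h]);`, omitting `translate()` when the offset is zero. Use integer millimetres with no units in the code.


// leg_h = 452 − 44 = 408
translate([237, 214, 408]) cube([1527, 381, 44]);
translate([237, 214, 0]) cube([56, 56, 408]);
translate([237, 539, 0]) cube([56, 56, 408]);
translate([1708, 214, 0]) cube([56, 56, 408]);
translate([1708, 539, 0]) cube([56, 56, 408]);


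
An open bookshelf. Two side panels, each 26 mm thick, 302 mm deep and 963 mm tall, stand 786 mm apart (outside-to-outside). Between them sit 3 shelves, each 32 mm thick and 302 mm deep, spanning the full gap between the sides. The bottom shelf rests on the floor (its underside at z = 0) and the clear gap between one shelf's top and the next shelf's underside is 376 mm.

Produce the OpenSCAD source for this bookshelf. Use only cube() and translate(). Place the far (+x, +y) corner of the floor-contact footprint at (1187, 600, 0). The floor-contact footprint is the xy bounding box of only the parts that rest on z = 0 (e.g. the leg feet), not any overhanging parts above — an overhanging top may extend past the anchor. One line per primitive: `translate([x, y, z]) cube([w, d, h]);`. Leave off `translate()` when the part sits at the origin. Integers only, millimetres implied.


translate([401, 298, 0]) cube([26, 302, 963]);
translate([1161, 298, 0]) cube([26, 302, 963]);
translate([427, 298, 0]) cube([734, 302, 32]);
translate([427, 298, 408]) cube([734, 302, 32]);
translate([427, 298, 816]) cube([734, 302, 32]);


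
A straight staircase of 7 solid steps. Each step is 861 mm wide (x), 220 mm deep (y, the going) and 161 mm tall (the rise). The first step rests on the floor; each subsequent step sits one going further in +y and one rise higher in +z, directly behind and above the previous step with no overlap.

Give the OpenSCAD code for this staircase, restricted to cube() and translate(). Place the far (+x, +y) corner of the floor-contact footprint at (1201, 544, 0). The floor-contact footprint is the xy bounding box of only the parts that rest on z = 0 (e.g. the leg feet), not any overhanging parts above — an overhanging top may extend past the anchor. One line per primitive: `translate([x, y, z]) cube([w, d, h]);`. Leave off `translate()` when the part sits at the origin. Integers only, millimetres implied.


translate([340, 324, 0]) cube([861, 220, 161]);
translate([340, 544, 161]) cube([861, 220, 161]);
translate([340, 764, 322]) cube([861, 220, 161]);
translate([340, 984, 483]) cube([861, 220, 161]);
translate([340, 1204, 644]) cube([861, 220, 161]);
translate([340, 1424, 805]) cube([861, 220, 161]);
translate([340, 1644, 966]) cube([861, 220, 161]);


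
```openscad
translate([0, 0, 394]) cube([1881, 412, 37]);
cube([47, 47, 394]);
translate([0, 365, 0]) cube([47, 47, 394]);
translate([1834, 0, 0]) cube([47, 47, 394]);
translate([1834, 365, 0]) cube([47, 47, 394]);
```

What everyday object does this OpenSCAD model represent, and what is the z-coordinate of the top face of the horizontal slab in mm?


A bench. The seat-top height is 431 mm.

A long slab on four corner posts — a bench. The slab sits at z = 394 with thickness 37, so the top is 394 + 37 = 431 mm.


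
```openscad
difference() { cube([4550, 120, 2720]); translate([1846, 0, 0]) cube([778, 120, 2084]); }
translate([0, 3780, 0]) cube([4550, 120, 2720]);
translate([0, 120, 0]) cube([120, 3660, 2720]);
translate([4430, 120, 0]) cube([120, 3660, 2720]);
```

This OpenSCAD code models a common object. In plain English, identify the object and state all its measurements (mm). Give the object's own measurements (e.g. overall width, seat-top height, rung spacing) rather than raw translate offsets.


A single room: four walls, each 2720 mm tall and 120 mm thick, enclosing an outside footprint 4550×3900 mm (x × y), no floor or roof. The front and back walls (−y and +y sides) run the full x-width; the side walls fit between their inner faces. A door opening 778 mm wide and 2084 mm tall is cut through the front wall from the floor up, its −x edge 1846 mm from the wall's −x end.


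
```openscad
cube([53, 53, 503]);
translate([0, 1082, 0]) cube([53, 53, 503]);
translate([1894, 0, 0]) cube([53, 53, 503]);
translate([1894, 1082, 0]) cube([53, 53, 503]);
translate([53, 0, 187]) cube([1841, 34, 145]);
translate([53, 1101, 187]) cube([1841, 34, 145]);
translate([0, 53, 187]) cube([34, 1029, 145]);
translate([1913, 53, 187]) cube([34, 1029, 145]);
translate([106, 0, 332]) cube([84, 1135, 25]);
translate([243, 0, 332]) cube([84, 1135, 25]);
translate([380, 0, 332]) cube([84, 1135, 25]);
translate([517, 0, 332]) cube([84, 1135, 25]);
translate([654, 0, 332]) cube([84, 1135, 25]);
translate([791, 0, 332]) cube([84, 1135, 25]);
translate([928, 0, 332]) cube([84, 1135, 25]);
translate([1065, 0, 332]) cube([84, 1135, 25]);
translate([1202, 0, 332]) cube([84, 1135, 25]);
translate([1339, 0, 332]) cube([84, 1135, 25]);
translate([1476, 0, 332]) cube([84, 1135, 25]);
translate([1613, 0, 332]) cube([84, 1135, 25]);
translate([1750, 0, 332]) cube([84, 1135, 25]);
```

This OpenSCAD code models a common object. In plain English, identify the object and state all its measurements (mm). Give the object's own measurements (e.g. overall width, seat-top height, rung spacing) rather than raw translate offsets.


A bed frame 1947 mm long (x) by 1135 mm wide (y). Four 53×53 mm corner posts, 503 mm tall, at the corners of the footprint. Four rails of 34 mm thickness and 145 mm height run between adjacent posts with their undersides at z = 187 mm, their outer faces flush with the outside of the frame (the two x-running rails run between the posts' inner faces; the two y-running rails run between the posts' inner faces). 13 slats, each 84 mm wide (x) and 25 mm thick, lie across the top of the two x-running rails, running the full 1135 mm width of the frame in y; along x they sit between the end posts with a 53 mm gap after the −x posts and between neighbouring slats, leaving 60 mm before the +x posts.


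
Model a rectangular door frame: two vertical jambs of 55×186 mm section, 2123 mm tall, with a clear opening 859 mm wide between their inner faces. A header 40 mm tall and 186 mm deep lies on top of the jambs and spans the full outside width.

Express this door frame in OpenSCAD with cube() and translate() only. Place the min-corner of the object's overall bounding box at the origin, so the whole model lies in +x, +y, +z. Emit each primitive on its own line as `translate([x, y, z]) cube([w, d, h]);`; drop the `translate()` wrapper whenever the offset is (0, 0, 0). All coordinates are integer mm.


cube([55, 186, 2123]);
translate([914, 0, 0]) cube([55, 186, 2123]);
translate([0, 0, 2123]) cube([969, 186, 40]);


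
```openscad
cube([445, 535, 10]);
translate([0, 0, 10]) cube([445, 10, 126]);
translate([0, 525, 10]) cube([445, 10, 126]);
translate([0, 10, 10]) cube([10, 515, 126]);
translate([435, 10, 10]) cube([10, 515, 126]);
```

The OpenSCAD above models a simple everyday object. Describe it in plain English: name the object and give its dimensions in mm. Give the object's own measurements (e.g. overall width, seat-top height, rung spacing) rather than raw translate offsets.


An open-topped rectangular box: outside dimensions 445×535×136 mm, with a uniform wall and base thickness of 10 mm. The base is a full 445×535 slab on the floor; four walls sit on top of the base. The front and back walls (the −y and +y sides) span the full width; the two side walls fit between them.


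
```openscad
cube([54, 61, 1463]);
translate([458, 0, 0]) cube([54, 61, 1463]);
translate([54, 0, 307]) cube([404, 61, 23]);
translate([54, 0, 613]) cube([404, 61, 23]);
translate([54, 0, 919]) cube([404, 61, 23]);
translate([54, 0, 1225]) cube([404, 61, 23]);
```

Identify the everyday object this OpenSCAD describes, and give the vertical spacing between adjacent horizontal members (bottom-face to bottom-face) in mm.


A ladder. The rung spacing is 306 mm.

Two tall 54×61 posts with 4 short bars between them — a ladder. Adjacent rungs sit at z = 307 and z = 613, so the spacing is 613 − 307 = 306 mm.


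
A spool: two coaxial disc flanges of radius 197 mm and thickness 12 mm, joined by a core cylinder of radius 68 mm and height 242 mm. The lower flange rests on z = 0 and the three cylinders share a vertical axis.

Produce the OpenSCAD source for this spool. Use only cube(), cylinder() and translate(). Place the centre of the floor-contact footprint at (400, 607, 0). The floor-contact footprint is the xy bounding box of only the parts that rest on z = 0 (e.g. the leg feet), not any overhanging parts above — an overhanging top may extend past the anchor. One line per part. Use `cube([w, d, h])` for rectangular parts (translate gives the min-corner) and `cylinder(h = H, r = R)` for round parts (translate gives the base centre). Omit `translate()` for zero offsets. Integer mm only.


translate([400, 607, 0]) cylinder(h = 12, r = 197);
translate([400, 607, 12]) cylinder(h = 242, r = 68);
translate([400, 607, 254]) cylinder(h = 12, r = 197);


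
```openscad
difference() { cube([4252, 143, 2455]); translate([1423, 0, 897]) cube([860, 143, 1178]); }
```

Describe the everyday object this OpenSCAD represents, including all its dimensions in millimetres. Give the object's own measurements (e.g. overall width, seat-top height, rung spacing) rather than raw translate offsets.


A wall 4252 mm long (x), 143 mm thick (y), 2455 mm tall, with a rectangular window opening cut through it. The opening is 860 mm wide and 1178 mm tall; its sill is at z = 897 mm and its near (−x) edge is 1423 mm from the wall's −x end. The opening passes through the full wall thickness.


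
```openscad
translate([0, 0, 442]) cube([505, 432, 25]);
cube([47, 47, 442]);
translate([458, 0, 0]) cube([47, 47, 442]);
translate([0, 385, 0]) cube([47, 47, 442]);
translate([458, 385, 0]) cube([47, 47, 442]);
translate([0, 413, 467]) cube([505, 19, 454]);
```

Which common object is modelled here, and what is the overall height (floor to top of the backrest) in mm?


A chair. The overall height is 921 mm.

A slab on four corner posts with a tall panel at the back — a chair. The seat slab sits at z = 442 with thickness 25, and the 454 mm backrest starts at the seat top, so the overall height is 442 + 25 + 454 = 921 mm.


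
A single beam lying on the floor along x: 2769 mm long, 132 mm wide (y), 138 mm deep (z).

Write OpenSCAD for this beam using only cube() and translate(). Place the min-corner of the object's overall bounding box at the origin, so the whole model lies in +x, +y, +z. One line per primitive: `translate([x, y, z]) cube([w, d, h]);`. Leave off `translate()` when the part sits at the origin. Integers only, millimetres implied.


cube([2769, 132, 138]);


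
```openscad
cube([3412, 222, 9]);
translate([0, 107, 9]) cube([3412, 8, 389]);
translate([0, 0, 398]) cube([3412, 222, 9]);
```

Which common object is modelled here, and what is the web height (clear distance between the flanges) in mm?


An I-beam. The web height is 389 mm.

Two wide flanges with a thin centred web — an I-beam. Overall 407 mm minus two 9 mm flanges gives a web of 407 − 2·9 = 389 mm.


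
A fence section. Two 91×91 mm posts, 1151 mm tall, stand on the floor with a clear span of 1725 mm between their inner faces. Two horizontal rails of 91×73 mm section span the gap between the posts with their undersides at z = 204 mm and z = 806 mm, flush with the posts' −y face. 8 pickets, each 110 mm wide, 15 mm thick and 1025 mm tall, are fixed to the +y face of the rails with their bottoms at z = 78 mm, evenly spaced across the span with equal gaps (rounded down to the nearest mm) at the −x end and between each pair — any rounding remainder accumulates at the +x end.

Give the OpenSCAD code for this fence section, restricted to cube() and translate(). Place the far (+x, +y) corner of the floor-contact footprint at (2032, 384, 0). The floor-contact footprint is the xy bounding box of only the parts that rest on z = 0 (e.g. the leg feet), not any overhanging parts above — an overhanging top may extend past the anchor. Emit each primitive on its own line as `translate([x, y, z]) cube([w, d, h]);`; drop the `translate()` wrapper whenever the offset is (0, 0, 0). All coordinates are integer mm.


translate([125, 293, 0]) cube([91, 91, 1151]);
translate([1941, 293, 0]) cube([91, 91, 1151]);
translate([216, 293, 204]) cube([1725, 91, 73]);
translate([216, 293, 806]) cube([1725, 91, 73]);
translate([309, 384, 78]) cube([110, 15, 1025]);
translate([512, 384, 78]) cube([110, 15, 1025]);
translate([715, 384, 78]) cube([110, 15, 1025]);
translate([918, 384, 78]) cube([110, 15, 1025]);
translate([1121, 384, 78]) cube([110, 15, 1025]);
translate([1324, 384, 78]) cube([110, 15, 1025]);
translate([1527, 384, 78]) cube([110, 15, 1025]);
translate([1730, 384, 78]) cube([110, 15, 1025]);


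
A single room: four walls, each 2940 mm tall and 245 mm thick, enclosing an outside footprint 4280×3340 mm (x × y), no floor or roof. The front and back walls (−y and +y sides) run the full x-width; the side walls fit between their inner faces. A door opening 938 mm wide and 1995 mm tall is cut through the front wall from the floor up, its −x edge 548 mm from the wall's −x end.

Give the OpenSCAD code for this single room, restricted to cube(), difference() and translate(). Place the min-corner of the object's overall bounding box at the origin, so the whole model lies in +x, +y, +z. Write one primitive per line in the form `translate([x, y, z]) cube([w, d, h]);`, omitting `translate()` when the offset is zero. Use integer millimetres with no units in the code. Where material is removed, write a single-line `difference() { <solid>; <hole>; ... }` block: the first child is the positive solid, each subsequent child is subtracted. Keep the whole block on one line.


difference() { cube([4280, 245, 2940]); translate([548, 0, 0]) cube([938, 245, 1995]); }
translate([0, 3095, 0]) cube([4280, 245, 2940]);
translate([0, 245, 0]) cube([245, 2850, 2940]);
translate([4035, 245, 0]) cube([245, 2850, 2940]);


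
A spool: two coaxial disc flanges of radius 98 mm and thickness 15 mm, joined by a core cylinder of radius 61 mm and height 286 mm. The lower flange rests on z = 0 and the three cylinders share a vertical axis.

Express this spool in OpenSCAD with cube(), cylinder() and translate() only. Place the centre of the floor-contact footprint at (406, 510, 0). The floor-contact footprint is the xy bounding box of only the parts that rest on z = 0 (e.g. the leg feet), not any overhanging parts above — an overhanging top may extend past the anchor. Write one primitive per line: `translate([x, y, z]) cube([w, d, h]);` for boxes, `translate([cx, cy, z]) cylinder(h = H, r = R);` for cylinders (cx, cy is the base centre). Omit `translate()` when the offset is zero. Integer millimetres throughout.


translate([406, 510, 0]) cylinder(h = 15, r = 98);
translate([406, 510, 15]) cylinder(h = 286, r = 61);
translate([406, 510, 301]) cylinder(h = 15, r = 98);


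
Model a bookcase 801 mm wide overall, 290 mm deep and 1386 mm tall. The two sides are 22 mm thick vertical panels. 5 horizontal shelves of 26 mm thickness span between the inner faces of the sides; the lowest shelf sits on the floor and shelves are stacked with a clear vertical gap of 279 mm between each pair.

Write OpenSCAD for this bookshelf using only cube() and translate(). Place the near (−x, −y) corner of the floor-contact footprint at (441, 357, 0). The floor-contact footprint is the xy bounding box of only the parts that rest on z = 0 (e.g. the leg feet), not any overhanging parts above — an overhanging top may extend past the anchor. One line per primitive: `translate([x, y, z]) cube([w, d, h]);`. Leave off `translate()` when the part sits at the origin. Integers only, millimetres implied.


translate([441, 357, 0]) cube([22, 290, 1386]);
translate([1220, 357, 0]) cube([22, 290, 1386]);
translate([463, 357, 0]) cube([757, 290, 26]);
translate([463, 357, 305]) cube([757, 290, 26]);
translate([463, 357, 610]) cube([757, 290, 26]);
translate([463, 357, 915]) cube([757, 290, 26]);
translate([463, 357, 1220]) cube([757, 290, 26]);


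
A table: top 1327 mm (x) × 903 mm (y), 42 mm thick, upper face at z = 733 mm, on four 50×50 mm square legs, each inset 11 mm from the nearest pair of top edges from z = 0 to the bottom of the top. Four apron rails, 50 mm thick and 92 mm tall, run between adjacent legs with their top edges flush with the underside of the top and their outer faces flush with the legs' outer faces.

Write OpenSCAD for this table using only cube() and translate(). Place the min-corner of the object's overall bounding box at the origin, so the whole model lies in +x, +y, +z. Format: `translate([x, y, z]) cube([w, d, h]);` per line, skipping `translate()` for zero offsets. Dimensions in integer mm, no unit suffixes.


translate([0, 0, 691]) cube([1327, 903, 42]);
translate([11, 11, 0]) cube([50, 50, 691]);
translate([1266, 11, 0]) cube([50, 50, 691]);
translate([11, 842, 0]) cube([50, 50, 691]);
translate([1266, 842, 0]) cube([50, 50, 691]);
translate([61, 11, 599]) cube([1205, 50, 92]);
translate([61, 842, 599]) cube([1205, 50, 92]);
translate([11, 61, 599]) cube([50, 781, 92]);
translate([1266, 61, 599]) cube([50, 781, 92]);


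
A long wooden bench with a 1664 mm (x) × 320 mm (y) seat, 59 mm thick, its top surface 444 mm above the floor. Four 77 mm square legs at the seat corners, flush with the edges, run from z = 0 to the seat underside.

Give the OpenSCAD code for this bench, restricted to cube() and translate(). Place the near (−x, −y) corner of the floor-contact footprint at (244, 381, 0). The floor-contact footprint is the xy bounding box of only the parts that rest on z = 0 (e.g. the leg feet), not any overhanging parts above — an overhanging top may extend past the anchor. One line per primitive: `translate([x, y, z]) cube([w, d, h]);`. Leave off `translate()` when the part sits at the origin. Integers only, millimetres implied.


translate([244, 381, 385]) cube([1664, 320, 59]);
translate([244, 381, 0]) cube([77, 77, 385]);
translate([244, 624, 0]) cube([77, 77, 385]);
translate([1831, 381, 0]) cube([77, 77, 385]);
translate([1831, 624, 0]) cube([77, 77, 385]);


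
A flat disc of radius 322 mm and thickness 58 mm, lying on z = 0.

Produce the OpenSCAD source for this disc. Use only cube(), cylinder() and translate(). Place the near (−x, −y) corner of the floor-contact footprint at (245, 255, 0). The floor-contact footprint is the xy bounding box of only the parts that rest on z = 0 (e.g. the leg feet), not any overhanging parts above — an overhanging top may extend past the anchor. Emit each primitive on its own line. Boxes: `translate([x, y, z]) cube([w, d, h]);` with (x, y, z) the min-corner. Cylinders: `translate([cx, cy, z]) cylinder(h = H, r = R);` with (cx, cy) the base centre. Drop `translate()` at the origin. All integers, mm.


translate([567, 577, 0]) cylinder(h = 58, r = 322);


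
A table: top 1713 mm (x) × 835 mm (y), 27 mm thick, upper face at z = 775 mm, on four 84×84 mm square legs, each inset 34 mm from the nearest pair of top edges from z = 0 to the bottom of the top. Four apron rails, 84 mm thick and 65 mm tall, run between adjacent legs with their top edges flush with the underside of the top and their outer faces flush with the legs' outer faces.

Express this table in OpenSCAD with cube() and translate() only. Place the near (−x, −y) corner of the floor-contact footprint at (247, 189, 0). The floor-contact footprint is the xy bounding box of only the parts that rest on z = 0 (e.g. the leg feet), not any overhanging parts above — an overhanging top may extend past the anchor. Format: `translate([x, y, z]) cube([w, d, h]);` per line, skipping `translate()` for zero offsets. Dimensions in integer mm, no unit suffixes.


translate([213, 155, 748]) cube([1713, 835, 27]);
translate([247, 189, 0]) cube([84, 84, 748]);
translate([1808, 189, 0]) cube([84, 84, 748]);
translate([247, 872, 0]) cube([84, 84, 748]);
translate([1808, 872, 0]) cube([84, 84, 748]);
translate([331, 189, 683]) cube([1477, 84, 65]);
translate([331, 872, 683]) cube([1477, 84, 65]);
translate([247, 273, 683]) cube([84, 599, 65]);
translate([1808, 273, 683]) cube([84, 599, 65]);


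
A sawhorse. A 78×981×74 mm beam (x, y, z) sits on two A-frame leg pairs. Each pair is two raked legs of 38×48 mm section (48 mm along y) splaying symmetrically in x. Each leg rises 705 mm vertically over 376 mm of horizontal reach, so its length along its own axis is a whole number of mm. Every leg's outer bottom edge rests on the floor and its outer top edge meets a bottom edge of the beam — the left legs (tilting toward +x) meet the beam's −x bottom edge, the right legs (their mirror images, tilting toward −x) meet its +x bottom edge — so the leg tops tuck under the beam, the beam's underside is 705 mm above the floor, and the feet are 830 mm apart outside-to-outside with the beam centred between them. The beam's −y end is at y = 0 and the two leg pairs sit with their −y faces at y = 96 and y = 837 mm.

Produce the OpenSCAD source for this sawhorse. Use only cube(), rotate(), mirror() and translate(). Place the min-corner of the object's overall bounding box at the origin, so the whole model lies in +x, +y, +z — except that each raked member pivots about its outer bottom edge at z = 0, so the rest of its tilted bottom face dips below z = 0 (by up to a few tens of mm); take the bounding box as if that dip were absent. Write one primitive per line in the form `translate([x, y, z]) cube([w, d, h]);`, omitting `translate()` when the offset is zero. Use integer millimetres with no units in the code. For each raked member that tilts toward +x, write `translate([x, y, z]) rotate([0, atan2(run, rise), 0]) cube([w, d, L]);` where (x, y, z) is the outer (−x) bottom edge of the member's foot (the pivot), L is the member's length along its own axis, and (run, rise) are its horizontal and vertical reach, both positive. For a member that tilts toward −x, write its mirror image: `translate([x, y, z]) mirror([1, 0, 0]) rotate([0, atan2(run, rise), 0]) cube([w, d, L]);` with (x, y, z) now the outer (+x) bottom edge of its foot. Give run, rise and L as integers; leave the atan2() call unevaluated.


// leg length = √(376² + 705²) = 799
// right-leg outer foot x = 2·376 + 78 = 830
// beam min-corner = (376, 0, 705)
translate([376, 0, 705]) cube([78, 981, 74]);
translate([0, 96, 0]) rotate([0, atan2(376, 705), 0]) cube([38, 48, 799]);
translate([830, 96, 0]) mirror([1, 0, 0]) rotate([0, atan2(376, 705), 0]) cube([38, 48, 799]);
translate([0, 837, 0]) rotate([0, atan2(376, 705), 0]) cube([38, 48, 799]);
translate([830, 837, 0]) mirror([1, 0, 0]) rotate([0, atan2(376, 705), 0]) cube([38, 48, 799]);


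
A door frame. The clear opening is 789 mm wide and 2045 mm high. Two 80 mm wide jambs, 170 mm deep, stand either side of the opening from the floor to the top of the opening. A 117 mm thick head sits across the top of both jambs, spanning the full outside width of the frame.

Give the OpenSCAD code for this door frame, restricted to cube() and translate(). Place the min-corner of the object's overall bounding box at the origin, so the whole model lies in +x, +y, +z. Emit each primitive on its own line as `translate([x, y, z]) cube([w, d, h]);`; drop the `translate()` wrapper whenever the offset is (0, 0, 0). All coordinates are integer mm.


cube([80, 170, 2045]);
translate([869, 0, 0]) cube([80, 170, 2045]);
translate([0, 0, 2045]) cube([949, 170, 117]);


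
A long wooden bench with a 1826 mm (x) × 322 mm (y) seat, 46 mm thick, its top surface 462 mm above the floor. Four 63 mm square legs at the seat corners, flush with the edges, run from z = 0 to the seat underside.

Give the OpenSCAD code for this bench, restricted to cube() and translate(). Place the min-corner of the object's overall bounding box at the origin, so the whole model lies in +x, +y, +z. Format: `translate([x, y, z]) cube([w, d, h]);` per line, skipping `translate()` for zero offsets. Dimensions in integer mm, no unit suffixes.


translate([0, 0, 416]) cube([1826, 322, 46]);
cube([63, 63, 416]);
translate([0, 259, 0]) cube([63, 63, 416]);
translate([1763, 0, 0]) cube([63, 63, 416]);
translate([1763, 259, 0]) cube([63, 63, 416]);


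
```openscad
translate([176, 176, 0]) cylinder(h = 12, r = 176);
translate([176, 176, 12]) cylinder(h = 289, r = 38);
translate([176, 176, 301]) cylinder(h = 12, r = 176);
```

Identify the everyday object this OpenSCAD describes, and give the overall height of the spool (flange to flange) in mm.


A spool. The overall height is 313 mm.

Three coaxial cylinders, large–small–large — a spool. Two 12 mm flanges and a 289 mm core give 12 + 289 + 12 = 313 mm.


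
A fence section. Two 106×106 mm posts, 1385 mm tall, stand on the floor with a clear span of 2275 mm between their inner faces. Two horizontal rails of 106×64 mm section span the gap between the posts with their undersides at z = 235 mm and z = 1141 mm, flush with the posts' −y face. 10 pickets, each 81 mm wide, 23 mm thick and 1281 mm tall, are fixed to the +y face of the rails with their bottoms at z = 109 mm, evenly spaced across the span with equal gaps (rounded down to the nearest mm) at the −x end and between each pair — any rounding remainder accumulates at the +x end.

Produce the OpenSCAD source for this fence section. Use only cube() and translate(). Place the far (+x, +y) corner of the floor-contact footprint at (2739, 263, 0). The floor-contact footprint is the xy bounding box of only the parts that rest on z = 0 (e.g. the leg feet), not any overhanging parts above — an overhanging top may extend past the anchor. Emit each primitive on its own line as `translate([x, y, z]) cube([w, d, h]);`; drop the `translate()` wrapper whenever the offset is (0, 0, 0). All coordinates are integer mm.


translate([252, 157, 0]) cube([106, 106, 1385]);
translate([2633, 157, 0]) cube([106, 106, 1385]);
translate([358, 157, 235]) cube([2275, 106, 64]);
translate([358, 157, 1141]) cube([2275, 106, 64]);
translate([491, 263, 109]) cube([81, 23, 1281]);
translate([705, 263, 109]) cube([81, 23, 1281]);
translate([919, 263, 109]) cube([81, 23, 1281]);
translate([1133, 263, 109]) cube([81, 23, 1281]);
translate([1347, 263, 109]) cube([81, 23, 1281]);
translate([1561, 263, 109]) cube([81, 23, 1281]);
translate([1775, 263, 109]) cube([81, 23, 1281]);
translate([1989, 263, 109]) cube([81, 23, 1281]);
translate([2203, 263, 109]) cube([81, 23, 1281]);
translate([2417, 263, 109]) cube([81, 23, 1281]);


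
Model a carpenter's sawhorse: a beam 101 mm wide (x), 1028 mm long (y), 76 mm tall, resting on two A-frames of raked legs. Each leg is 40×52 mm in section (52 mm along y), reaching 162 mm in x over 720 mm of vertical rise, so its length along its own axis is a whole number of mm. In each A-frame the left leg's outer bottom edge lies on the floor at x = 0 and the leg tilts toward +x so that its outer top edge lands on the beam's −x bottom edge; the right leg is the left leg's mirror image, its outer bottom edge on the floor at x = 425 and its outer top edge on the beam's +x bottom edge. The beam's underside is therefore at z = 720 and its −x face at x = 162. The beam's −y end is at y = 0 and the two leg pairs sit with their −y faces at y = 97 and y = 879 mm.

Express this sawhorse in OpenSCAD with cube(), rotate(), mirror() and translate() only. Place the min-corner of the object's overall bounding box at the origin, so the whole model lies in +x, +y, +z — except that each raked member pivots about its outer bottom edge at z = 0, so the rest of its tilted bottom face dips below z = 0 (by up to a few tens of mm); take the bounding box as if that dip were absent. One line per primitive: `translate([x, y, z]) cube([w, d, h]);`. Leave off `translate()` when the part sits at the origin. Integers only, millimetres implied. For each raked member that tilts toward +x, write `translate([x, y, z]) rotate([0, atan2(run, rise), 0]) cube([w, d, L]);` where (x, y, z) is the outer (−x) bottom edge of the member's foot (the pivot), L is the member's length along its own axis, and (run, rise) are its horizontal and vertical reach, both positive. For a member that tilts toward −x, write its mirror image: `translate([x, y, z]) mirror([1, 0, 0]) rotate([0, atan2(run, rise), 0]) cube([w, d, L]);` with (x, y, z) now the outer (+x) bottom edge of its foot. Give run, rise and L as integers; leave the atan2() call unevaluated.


// leg length = √(162² + 720²) = 738
// right-leg outer foot x = 2·162 + 101 = 425
// beam min-corner = (162, 0, 720)
translate([162, 0, 720]) cube([101, 1028, 76]);
translate([0, 97, 0]) rotate([0, atan2(162, 720), 0]) cube([40, 52, 738]);
translate([425, 97, 0]) mirror([1, 0, 0]) rotate([0, atan2(162, 720), 0]) cube([40, 52, 738]);
translate([0, 879, 0]) rotate([0, atan2(162, 720), 0]) cube([40, 52, 738]);
translate([425, 879, 0]) mirror([1, 0, 0]) rotate([0, atan2(162, 720), 0]) cube([40, 52, 738]);


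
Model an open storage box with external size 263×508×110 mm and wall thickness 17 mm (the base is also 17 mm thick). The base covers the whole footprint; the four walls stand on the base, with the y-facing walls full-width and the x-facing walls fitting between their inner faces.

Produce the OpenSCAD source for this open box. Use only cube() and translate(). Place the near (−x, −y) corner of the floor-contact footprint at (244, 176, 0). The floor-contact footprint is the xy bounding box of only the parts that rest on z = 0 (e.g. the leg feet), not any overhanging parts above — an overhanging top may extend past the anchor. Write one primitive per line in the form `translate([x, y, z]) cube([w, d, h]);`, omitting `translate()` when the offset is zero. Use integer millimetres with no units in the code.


translate([244, 176, 0]) cube([263, 508, 17]);
translate([244, 176, 17]) cube([263, 17, 93]);
translate([244, 667, 17]) cube([263, 17, 93]);
translate([244, 193, 17]) cube([17, 474, 93]);
translate([490, 193, 17]) cube([17, 474, 93]);


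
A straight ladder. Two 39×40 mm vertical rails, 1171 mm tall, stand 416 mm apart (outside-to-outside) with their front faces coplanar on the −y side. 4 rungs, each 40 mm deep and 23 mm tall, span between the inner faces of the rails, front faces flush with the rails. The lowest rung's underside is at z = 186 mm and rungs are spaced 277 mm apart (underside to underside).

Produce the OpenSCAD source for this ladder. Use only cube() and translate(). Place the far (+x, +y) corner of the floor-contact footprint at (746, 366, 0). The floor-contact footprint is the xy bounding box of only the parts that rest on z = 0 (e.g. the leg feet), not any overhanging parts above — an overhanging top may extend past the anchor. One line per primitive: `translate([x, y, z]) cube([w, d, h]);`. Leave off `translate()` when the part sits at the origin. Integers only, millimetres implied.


translate([330, 326, 0]) cube([39, 40, 1171]);
translate([707, 326, 0]) cube([39, 40, 1171]);
translate([369, 326, 186]) cube([338, 40, 23]);
translate([369, 326, 463]) cube([338, 40, 23]);
translate([369, 326, 740]) cube([338, 40, 23]);
translate([369, 326, 1017]) cube([338, 40, 23]);


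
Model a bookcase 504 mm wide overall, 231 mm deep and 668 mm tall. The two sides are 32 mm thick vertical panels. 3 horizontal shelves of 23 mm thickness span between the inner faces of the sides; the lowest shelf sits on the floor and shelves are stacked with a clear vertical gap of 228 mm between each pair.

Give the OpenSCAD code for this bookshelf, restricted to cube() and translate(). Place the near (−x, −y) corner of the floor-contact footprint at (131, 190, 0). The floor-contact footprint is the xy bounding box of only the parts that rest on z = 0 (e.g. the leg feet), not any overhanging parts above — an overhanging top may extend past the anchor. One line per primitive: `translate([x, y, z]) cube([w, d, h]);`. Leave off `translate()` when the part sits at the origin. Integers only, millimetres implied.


translate([131, 190, 0]) cube([32, 231, 668]);
translate([603, 190, 0]) cube([32, 231, 668]);
translate([163, 190, 0]) cube([440, 231, 23]);
translate([163, 190, 251]) cube([440, 231, 23]);
translate([163, 190, 502]) cube([440, 231, 23]);


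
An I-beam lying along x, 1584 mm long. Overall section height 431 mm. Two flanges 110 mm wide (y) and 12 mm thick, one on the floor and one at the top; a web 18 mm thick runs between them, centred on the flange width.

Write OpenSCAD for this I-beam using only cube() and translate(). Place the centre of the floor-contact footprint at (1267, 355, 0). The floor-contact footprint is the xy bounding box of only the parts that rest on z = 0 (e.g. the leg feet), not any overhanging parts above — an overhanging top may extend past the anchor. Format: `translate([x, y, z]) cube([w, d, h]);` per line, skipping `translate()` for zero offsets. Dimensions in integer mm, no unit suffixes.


translate([475, 300, 0]) cube([1584, 110, 12]);
translate([475, 346, 12]) cube([1584, 18, 407]);
translate([475, 300, 419]) cube([1584, 110, 12]);


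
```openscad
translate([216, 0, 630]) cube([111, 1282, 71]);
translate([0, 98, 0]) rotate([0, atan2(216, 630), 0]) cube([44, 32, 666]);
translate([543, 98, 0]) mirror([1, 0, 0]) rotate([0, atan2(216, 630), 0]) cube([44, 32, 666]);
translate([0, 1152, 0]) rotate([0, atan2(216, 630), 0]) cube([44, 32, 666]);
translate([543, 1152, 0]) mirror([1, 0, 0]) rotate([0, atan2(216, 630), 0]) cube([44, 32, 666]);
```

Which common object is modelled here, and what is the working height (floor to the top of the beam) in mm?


A sawhorse. The overall height is 701 mm.

A beam across two mirrored pairs of raked legs — a sawhorse. The beam's underside is at z = 630 (matching the legs' vertical rise in atan2(216, 630)) and the beam is 71 mm tall, so its top is at 630 + 71 = 701 mm. The raked legs top out at the beam's underside, so that is the highest point.


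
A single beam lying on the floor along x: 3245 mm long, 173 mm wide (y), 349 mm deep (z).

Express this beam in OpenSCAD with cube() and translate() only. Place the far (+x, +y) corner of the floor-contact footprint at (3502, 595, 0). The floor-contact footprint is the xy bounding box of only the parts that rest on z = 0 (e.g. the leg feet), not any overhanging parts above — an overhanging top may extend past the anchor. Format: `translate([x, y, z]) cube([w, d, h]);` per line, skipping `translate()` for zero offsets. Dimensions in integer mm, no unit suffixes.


translate([257, 422, 0]) cube([3245, 173, 349]);


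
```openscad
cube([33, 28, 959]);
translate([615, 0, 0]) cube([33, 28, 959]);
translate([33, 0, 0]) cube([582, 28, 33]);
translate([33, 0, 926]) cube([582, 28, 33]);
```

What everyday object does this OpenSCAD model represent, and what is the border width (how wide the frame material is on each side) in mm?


A picture frame. The border width is 33 mm.

Four thin pieces enclosing a rectangular opening — a picture frame. The two full-height stiles are 959 mm tall; the top rail sits at z = 926 and is 33 mm tall, so the border above the opening is 959 − 926 = 33 mm, matching the stile x-width.


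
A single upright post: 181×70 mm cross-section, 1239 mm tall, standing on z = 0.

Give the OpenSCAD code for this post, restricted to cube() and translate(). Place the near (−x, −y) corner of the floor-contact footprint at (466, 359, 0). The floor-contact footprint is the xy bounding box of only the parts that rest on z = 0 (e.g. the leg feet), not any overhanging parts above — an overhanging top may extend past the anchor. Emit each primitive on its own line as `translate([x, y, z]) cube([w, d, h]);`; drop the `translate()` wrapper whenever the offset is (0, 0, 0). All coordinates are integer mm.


translate([466, 359, 0]) cube([181, 70, 1239]);


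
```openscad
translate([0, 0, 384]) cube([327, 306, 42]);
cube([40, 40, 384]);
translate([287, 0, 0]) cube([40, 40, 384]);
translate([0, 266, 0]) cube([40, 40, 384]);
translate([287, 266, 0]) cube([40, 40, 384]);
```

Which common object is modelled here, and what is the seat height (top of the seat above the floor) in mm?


A stool. The seat height is 426 mm.

A 327×306×42 slab at z = 384 on four corner posts — a stool. The seat top is 384 + 42 = 426 mm.


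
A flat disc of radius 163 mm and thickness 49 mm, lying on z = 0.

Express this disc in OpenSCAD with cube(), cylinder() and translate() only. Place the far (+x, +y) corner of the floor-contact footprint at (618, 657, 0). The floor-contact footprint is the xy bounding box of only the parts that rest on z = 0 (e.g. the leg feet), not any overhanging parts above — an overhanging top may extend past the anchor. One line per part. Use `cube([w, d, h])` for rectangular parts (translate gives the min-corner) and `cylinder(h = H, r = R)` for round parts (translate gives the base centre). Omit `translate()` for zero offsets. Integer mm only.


translate([455, 494, 0]) cylinder(h = 49, r = 163);


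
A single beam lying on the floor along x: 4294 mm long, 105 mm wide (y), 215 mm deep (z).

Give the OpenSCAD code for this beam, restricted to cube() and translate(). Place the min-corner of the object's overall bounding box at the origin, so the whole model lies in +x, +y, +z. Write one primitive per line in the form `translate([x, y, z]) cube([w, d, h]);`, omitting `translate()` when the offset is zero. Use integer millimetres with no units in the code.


cube([4294, 105, 215]);
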